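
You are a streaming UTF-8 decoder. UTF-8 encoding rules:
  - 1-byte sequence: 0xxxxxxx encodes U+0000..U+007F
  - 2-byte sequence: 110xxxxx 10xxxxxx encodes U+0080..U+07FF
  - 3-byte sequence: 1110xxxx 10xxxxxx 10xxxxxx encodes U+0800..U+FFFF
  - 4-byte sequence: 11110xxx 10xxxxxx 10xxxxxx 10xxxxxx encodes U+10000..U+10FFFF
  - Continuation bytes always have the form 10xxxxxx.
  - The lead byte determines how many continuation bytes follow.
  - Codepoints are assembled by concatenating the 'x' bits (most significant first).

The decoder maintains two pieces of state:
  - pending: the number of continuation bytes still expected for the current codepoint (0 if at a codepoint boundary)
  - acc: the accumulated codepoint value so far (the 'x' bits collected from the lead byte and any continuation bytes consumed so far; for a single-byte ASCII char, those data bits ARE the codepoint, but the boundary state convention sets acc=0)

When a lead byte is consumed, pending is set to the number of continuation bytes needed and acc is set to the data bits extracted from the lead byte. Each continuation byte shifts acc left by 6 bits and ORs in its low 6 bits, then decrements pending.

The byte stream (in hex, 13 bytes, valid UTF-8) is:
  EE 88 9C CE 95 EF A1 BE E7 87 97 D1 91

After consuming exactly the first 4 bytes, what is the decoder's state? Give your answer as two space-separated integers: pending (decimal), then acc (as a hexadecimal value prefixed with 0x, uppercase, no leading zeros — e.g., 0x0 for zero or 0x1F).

Byte[0]=EE: 3-byte lead. pending=2, acc=0xE
Byte[1]=88: continuation. acc=(acc<<6)|0x08=0x388, pending=1
Byte[2]=9C: continuation. acc=(acc<<6)|0x1C=0xE21C, pending=0
Byte[3]=CE: 2-byte lead. pending=1, acc=0xE

Answer: 1 0xE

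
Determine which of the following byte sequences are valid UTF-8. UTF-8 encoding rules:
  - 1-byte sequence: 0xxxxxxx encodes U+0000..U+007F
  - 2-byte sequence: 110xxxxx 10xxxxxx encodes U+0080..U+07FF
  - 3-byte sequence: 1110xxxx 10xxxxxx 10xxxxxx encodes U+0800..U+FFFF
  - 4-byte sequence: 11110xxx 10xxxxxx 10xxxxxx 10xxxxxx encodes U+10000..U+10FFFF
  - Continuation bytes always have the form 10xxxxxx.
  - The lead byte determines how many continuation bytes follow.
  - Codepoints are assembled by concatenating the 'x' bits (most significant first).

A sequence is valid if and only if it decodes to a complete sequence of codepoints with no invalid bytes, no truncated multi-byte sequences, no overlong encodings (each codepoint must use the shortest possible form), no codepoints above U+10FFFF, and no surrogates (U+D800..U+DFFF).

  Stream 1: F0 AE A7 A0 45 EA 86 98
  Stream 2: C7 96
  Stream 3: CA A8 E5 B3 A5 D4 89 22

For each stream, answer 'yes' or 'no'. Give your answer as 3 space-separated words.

Answer: yes yes yes

Derivation:
Stream 1: decodes cleanly. VALID
Stream 2: decodes cleanly. VALID
Stream 3: decodes cleanly. VALID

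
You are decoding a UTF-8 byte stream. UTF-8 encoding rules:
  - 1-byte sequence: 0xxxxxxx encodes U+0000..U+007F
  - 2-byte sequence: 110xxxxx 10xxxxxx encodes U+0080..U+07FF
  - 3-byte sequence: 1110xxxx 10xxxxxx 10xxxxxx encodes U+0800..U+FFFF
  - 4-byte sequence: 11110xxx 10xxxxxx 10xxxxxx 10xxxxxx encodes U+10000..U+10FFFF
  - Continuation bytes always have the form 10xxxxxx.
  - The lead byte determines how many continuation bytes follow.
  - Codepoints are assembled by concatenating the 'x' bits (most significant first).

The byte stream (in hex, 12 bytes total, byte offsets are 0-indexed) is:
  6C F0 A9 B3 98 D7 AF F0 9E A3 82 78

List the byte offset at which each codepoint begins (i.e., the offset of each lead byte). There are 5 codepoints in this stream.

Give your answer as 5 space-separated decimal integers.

Answer: 0 1 5 7 11

Derivation:
Byte[0]=6C: 1-byte ASCII. cp=U+006C
Byte[1]=F0: 4-byte lead, need 3 cont bytes. acc=0x0
Byte[2]=A9: continuation. acc=(acc<<6)|0x29=0x29
Byte[3]=B3: continuation. acc=(acc<<6)|0x33=0xA73
Byte[4]=98: continuation. acc=(acc<<6)|0x18=0x29CD8
Completed: cp=U+29CD8 (starts at byte 1)
Byte[5]=D7: 2-byte lead, need 1 cont bytes. acc=0x17
Byte[6]=AF: continuation. acc=(acc<<6)|0x2F=0x5EF
Completed: cp=U+05EF (starts at byte 5)
Byte[7]=F0: 4-byte lead, need 3 cont bytes. acc=0x0
Byte[8]=9E: continuation. acc=(acc<<6)|0x1E=0x1E
Byte[9]=A3: continuation. acc=(acc<<6)|0x23=0x7A3
Byte[10]=82: continuation. acc=(acc<<6)|0x02=0x1E8C2
Completed: cp=U+1E8C2 (starts at byte 7)
Byte[11]=78: 1-byte ASCII. cp=U+0078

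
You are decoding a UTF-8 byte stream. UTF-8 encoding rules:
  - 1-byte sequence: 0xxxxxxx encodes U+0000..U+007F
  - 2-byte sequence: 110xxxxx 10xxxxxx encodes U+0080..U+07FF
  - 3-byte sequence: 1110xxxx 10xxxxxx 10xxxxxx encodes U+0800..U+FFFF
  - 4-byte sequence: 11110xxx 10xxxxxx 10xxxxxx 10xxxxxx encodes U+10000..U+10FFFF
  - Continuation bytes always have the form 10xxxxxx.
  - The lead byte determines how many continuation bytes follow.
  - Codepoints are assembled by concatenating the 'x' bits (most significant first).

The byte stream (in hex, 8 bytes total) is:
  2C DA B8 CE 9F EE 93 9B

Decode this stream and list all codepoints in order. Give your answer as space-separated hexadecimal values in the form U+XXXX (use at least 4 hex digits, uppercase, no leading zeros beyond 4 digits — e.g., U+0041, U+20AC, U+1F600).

Answer: U+002C U+06B8 U+039F U+E4DB

Derivation:
Byte[0]=2C: 1-byte ASCII. cp=U+002C
Byte[1]=DA: 2-byte lead, need 1 cont bytes. acc=0x1A
Byte[2]=B8: continuation. acc=(acc<<6)|0x38=0x6B8
Completed: cp=U+06B8 (starts at byte 1)
Byte[3]=CE: 2-byte lead, need 1 cont bytes. acc=0xE
Byte[4]=9F: continuation. acc=(acc<<6)|0x1F=0x39F
Completed: cp=U+039F (starts at byte 3)
Byte[5]=EE: 3-byte lead, need 2 cont bytes. acc=0xE
Byte[6]=93: continuation. acc=(acc<<6)|0x13=0x393
Byte[7]=9B: continuation. acc=(acc<<6)|0x1B=0xE4DB
Completed: cp=U+E4DB (starts at byte 5)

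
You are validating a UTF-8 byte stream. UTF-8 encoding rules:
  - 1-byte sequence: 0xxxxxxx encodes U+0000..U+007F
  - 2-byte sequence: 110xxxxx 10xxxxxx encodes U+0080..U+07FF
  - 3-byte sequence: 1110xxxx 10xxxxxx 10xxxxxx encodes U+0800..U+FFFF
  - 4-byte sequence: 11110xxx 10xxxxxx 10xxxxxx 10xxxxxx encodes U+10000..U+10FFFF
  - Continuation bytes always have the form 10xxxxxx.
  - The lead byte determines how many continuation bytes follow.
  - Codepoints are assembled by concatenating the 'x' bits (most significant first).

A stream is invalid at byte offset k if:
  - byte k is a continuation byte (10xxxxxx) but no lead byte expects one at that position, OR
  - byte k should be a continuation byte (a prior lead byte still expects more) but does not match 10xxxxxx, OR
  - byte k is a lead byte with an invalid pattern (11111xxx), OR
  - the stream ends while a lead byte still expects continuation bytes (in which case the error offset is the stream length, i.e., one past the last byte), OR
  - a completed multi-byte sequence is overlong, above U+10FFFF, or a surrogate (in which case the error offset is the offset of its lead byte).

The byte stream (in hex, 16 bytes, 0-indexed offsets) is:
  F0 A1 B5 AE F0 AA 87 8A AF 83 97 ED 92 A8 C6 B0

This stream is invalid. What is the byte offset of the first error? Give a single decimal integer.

Answer: 8

Derivation:
Byte[0]=F0: 4-byte lead, need 3 cont bytes. acc=0x0
Byte[1]=A1: continuation. acc=(acc<<6)|0x21=0x21
Byte[2]=B5: continuation. acc=(acc<<6)|0x35=0x875
Byte[3]=AE: continuation. acc=(acc<<6)|0x2E=0x21D6E
Completed: cp=U+21D6E (starts at byte 0)
Byte[4]=F0: 4-byte lead, need 3 cont bytes. acc=0x0
Byte[5]=AA: continuation. acc=(acc<<6)|0x2A=0x2A
Byte[6]=87: continuation. acc=(acc<<6)|0x07=0xA87
Byte[7]=8A: continuation. acc=(acc<<6)|0x0A=0x2A1CA
Completed: cp=U+2A1CA (starts at byte 4)
Byte[8]=AF: INVALID lead byte (not 0xxx/110x/1110/11110)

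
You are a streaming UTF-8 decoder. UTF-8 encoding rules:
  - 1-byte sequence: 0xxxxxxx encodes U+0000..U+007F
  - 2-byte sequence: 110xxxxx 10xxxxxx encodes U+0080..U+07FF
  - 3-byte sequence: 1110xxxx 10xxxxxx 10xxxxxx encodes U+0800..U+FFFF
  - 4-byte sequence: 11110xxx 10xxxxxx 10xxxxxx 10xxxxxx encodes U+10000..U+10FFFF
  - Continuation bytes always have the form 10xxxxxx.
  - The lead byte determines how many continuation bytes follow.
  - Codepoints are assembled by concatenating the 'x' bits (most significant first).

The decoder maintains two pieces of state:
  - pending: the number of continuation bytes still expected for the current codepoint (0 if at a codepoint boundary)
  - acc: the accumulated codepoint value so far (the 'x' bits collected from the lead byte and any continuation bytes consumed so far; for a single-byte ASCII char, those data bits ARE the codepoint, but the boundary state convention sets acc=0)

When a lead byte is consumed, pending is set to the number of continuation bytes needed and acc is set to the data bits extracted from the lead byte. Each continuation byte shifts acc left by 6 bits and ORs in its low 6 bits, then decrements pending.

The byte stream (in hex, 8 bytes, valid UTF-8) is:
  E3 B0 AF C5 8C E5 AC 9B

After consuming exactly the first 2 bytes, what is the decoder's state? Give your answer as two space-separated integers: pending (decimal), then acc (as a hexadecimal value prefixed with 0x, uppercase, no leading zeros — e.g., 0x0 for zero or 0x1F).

Answer: 1 0xF0

Derivation:
Byte[0]=E3: 3-byte lead. pending=2, acc=0x3
Byte[1]=B0: continuation. acc=(acc<<6)|0x30=0xF0, pending=1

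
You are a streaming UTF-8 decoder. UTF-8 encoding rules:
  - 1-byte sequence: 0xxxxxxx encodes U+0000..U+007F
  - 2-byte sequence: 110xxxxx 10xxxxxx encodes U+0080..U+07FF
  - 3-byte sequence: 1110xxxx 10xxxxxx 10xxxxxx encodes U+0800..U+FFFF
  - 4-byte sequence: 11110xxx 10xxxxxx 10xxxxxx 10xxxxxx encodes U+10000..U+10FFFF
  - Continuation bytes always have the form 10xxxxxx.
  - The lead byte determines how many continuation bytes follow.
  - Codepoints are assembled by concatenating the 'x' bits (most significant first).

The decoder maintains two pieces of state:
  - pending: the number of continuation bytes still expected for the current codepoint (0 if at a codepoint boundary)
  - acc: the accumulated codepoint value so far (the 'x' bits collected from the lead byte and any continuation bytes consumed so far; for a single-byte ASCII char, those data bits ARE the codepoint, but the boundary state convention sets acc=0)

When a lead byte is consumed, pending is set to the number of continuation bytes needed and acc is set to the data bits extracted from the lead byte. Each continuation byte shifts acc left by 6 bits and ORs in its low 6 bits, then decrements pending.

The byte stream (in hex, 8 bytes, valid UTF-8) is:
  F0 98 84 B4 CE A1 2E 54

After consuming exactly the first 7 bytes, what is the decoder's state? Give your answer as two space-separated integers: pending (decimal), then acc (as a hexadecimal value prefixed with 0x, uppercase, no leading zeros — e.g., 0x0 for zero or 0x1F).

Byte[0]=F0: 4-byte lead. pending=3, acc=0x0
Byte[1]=98: continuation. acc=(acc<<6)|0x18=0x18, pending=2
Byte[2]=84: continuation. acc=(acc<<6)|0x04=0x604, pending=1
Byte[3]=B4: continuation. acc=(acc<<6)|0x34=0x18134, pending=0
Byte[4]=CE: 2-byte lead. pending=1, acc=0xE
Byte[5]=A1: continuation. acc=(acc<<6)|0x21=0x3A1, pending=0
Byte[6]=2E: 1-byte. pending=0, acc=0x0

Answer: 0 0x0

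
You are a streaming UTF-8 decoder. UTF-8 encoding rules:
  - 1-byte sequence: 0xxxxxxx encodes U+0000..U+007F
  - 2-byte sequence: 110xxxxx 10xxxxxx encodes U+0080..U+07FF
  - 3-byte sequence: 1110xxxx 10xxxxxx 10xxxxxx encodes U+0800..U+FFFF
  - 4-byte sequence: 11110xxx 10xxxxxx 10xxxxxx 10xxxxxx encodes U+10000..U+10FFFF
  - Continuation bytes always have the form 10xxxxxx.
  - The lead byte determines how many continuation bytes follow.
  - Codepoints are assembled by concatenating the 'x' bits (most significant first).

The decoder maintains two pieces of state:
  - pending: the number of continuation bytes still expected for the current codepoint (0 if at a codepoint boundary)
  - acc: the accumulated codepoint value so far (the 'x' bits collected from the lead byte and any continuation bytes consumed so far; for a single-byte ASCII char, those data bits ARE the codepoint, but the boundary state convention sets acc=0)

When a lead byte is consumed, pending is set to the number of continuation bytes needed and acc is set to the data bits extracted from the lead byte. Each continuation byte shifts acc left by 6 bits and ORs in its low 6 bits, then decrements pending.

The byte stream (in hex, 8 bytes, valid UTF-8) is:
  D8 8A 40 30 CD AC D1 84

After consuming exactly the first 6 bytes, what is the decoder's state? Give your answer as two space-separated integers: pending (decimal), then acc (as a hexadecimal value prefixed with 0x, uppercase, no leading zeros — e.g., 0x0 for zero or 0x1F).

Byte[0]=D8: 2-byte lead. pending=1, acc=0x18
Byte[1]=8A: continuation. acc=(acc<<6)|0x0A=0x60A, pending=0
Byte[2]=40: 1-byte. pending=0, acc=0x0
Byte[3]=30: 1-byte. pending=0, acc=0x0
Byte[4]=CD: 2-byte lead. pending=1, acc=0xD
Byte[5]=AC: continuation. acc=(acc<<6)|0x2C=0x36C, pending=0

Answer: 0 0x36C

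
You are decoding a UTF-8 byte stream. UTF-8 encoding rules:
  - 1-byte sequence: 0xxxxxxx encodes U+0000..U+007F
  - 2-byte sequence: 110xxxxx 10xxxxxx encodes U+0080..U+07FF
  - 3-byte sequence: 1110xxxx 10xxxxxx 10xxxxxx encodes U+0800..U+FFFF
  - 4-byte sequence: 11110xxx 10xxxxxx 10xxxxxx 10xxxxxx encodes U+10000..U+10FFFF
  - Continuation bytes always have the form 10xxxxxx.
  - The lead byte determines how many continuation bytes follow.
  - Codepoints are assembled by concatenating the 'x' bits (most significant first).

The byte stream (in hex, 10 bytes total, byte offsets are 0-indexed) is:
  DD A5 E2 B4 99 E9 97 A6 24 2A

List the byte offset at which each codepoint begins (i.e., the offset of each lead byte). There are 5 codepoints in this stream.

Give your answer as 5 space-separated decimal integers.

Answer: 0 2 5 8 9

Derivation:
Byte[0]=DD: 2-byte lead, need 1 cont bytes. acc=0x1D
Byte[1]=A5: continuation. acc=(acc<<6)|0x25=0x765
Completed: cp=U+0765 (starts at byte 0)
Byte[2]=E2: 3-byte lead, need 2 cont bytes. acc=0x2
Byte[3]=B4: continuation. acc=(acc<<6)|0x34=0xB4
Byte[4]=99: continuation. acc=(acc<<6)|0x19=0x2D19
Completed: cp=U+2D19 (starts at byte 2)
Byte[5]=E9: 3-byte lead, need 2 cont bytes. acc=0x9
Byte[6]=97: continuation. acc=(acc<<6)|0x17=0x257
Byte[7]=A6: continuation. acc=(acc<<6)|0x26=0x95E6
Completed: cp=U+95E6 (starts at byte 5)
Byte[8]=24: 1-byte ASCII. cp=U+0024
Byte[9]=2A: 1-byte ASCII. cp=U+002A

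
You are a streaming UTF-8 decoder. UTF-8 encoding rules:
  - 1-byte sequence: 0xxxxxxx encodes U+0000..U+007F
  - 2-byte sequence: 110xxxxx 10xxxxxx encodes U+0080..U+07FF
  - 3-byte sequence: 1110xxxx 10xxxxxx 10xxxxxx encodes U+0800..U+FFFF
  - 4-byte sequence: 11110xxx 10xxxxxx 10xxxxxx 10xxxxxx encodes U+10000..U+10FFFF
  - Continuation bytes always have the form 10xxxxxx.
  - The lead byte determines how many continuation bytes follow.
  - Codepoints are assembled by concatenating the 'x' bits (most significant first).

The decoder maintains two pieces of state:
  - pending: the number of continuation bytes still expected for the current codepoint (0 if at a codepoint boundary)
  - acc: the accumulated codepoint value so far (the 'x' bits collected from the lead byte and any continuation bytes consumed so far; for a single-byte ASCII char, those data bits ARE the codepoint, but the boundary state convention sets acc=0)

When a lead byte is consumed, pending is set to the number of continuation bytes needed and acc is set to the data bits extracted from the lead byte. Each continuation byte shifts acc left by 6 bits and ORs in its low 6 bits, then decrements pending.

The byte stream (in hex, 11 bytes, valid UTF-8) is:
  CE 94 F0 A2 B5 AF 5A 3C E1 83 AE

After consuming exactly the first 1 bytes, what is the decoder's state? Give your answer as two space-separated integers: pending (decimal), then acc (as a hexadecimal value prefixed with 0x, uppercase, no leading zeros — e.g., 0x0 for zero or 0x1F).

Byte[0]=CE: 2-byte lead. pending=1, acc=0xE

Answer: 1 0xE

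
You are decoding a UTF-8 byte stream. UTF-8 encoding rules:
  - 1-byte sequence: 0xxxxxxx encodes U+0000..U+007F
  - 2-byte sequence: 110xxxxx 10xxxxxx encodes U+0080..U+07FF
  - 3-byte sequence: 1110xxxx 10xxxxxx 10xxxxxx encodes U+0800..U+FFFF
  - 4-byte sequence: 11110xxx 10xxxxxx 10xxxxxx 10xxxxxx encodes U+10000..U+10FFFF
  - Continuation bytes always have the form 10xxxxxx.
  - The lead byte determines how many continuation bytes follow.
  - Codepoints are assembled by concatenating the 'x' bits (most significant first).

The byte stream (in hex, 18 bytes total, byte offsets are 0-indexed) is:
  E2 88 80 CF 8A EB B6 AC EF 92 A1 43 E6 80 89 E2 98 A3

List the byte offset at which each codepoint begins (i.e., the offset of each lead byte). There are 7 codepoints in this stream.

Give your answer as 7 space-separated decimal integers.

Byte[0]=E2: 3-byte lead, need 2 cont bytes. acc=0x2
Byte[1]=88: continuation. acc=(acc<<6)|0x08=0x88
Byte[2]=80: continuation. acc=(acc<<6)|0x00=0x2200
Completed: cp=U+2200 (starts at byte 0)
Byte[3]=CF: 2-byte lead, need 1 cont bytes. acc=0xF
Byte[4]=8A: continuation. acc=(acc<<6)|0x0A=0x3CA
Completed: cp=U+03CA (starts at byte 3)
Byte[5]=EB: 3-byte lead, need 2 cont bytes. acc=0xB
Byte[6]=B6: continuation. acc=(acc<<6)|0x36=0x2F6
Byte[7]=AC: continuation. acc=(acc<<6)|0x2C=0xBDAC
Completed: cp=U+BDAC (starts at byte 5)
Byte[8]=EF: 3-byte lead, need 2 cont bytes. acc=0xF
Byte[9]=92: continuation. acc=(acc<<6)|0x12=0x3D2
Byte[10]=A1: continuation. acc=(acc<<6)|0x21=0xF4A1
Completed: cp=U+F4A1 (starts at byte 8)
Byte[11]=43: 1-byte ASCII. cp=U+0043
Byte[12]=E6: 3-byte lead, need 2 cont bytes. acc=0x6
Byte[13]=80: continuation. acc=(acc<<6)|0x00=0x180
Byte[14]=89: continuation. acc=(acc<<6)|0x09=0x6009
Completed: cp=U+6009 (starts at byte 12)
Byte[15]=E2: 3-byte lead, need 2 cont bytes. acc=0x2
Byte[16]=98: continuation. acc=(acc<<6)|0x18=0x98
Byte[17]=A3: continuation. acc=(acc<<6)|0x23=0x2623
Completed: cp=U+2623 (starts at byte 15)

Answer: 0 3 5 8 11 12 15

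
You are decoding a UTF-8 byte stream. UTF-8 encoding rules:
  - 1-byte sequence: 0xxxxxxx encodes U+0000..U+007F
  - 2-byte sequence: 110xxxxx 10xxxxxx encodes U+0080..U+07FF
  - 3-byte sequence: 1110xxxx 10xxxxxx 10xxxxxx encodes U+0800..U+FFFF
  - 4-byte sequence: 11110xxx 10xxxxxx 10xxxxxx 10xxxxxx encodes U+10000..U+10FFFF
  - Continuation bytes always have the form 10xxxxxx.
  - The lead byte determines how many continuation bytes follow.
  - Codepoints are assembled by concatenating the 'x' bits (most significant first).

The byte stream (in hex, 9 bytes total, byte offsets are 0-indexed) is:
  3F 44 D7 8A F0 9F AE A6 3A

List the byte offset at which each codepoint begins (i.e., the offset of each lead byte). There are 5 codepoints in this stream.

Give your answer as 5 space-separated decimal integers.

Byte[0]=3F: 1-byte ASCII. cp=U+003F
Byte[1]=44: 1-byte ASCII. cp=U+0044
Byte[2]=D7: 2-byte lead, need 1 cont bytes. acc=0x17
Byte[3]=8A: continuation. acc=(acc<<6)|0x0A=0x5CA
Completed: cp=U+05CA (starts at byte 2)
Byte[4]=F0: 4-byte lead, need 3 cont bytes. acc=0x0
Byte[5]=9F: continuation. acc=(acc<<6)|0x1F=0x1F
Byte[6]=AE: continuation. acc=(acc<<6)|0x2E=0x7EE
Byte[7]=A6: continuation. acc=(acc<<6)|0x26=0x1FBA6
Completed: cp=U+1FBA6 (starts at byte 4)
Byte[8]=3A: 1-byte ASCII. cp=U+003A

Answer: 0 1 2 4 8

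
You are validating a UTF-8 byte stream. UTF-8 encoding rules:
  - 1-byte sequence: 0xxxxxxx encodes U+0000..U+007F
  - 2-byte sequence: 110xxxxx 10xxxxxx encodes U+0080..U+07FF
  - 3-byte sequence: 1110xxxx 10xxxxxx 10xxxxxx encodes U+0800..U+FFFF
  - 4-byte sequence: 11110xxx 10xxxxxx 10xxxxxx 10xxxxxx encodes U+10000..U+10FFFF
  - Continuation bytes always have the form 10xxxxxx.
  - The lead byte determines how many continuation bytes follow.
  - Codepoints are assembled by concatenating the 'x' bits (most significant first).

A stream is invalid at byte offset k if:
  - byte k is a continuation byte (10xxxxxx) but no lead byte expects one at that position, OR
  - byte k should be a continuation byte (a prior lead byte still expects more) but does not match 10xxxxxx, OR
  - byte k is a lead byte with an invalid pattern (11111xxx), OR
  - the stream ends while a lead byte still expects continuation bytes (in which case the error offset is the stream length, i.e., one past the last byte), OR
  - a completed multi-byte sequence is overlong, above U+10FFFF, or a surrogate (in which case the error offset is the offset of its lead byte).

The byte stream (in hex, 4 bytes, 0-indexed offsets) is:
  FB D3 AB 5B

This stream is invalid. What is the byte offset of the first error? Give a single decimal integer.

Byte[0]=FB: INVALID lead byte (not 0xxx/110x/1110/11110)

Answer: 0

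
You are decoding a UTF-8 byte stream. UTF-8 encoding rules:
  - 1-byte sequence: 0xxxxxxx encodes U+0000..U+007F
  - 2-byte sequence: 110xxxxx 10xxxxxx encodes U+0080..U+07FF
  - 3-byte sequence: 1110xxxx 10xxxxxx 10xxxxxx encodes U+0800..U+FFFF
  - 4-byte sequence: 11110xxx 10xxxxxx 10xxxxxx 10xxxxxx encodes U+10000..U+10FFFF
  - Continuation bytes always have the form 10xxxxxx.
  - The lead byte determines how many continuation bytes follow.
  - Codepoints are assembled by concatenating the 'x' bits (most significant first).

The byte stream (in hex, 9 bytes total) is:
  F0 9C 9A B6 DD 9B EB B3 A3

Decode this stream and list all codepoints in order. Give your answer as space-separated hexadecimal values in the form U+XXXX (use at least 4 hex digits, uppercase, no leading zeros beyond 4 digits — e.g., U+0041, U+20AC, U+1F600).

Byte[0]=F0: 4-byte lead, need 3 cont bytes. acc=0x0
Byte[1]=9C: continuation. acc=(acc<<6)|0x1C=0x1C
Byte[2]=9A: continuation. acc=(acc<<6)|0x1A=0x71A
Byte[3]=B6: continuation. acc=(acc<<6)|0x36=0x1C6B6
Completed: cp=U+1C6B6 (starts at byte 0)
Byte[4]=DD: 2-byte lead, need 1 cont bytes. acc=0x1D
Byte[5]=9B: continuation. acc=(acc<<6)|0x1B=0x75B
Completed: cp=U+075B (starts at byte 4)
Byte[6]=EB: 3-byte lead, need 2 cont bytes. acc=0xB
Byte[7]=B3: continuation. acc=(acc<<6)|0x33=0x2F3
Byte[8]=A3: continuation. acc=(acc<<6)|0x23=0xBCE3
Completed: cp=U+BCE3 (starts at byte 6)

Answer: U+1C6B6 U+075B U+BCE3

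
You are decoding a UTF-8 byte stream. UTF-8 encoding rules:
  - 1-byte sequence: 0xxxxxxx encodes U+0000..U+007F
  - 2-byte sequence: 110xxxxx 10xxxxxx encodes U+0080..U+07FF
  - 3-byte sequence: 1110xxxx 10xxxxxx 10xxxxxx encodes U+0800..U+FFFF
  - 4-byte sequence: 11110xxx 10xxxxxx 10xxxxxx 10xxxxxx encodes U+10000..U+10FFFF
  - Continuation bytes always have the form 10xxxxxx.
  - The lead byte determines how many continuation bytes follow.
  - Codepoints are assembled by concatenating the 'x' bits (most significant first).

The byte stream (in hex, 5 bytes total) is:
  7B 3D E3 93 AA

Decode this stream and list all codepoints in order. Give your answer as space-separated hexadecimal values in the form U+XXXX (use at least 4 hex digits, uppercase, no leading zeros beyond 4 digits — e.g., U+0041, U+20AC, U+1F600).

Byte[0]=7B: 1-byte ASCII. cp=U+007B
Byte[1]=3D: 1-byte ASCII. cp=U+003D
Byte[2]=E3: 3-byte lead, need 2 cont bytes. acc=0x3
Byte[3]=93: continuation. acc=(acc<<6)|0x13=0xD3
Byte[4]=AA: continuation. acc=(acc<<6)|0x2A=0x34EA
Completed: cp=U+34EA (starts at byte 2)

Answer: U+007B U+003D U+34EA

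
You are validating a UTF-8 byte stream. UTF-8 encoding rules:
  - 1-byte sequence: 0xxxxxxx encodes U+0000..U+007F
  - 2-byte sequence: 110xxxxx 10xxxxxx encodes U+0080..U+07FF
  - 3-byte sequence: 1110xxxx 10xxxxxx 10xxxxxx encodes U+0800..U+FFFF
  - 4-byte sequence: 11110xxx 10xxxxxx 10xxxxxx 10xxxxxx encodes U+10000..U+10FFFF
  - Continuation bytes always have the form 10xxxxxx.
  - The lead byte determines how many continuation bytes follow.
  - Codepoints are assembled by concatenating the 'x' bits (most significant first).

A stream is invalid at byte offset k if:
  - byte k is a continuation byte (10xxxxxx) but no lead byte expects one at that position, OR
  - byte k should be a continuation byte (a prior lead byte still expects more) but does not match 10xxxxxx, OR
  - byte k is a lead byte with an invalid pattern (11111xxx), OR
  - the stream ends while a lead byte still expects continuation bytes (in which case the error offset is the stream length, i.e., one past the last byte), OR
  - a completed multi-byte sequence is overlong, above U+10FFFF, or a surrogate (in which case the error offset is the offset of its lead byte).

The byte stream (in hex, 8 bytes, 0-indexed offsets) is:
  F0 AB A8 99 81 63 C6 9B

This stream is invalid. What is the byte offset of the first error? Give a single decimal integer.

Byte[0]=F0: 4-byte lead, need 3 cont bytes. acc=0x0
Byte[1]=AB: continuation. acc=(acc<<6)|0x2B=0x2B
Byte[2]=A8: continuation. acc=(acc<<6)|0x28=0xAE8
Byte[3]=99: continuation. acc=(acc<<6)|0x19=0x2BA19
Completed: cp=U+2BA19 (starts at byte 0)
Byte[4]=81: INVALID lead byte (not 0xxx/110x/1110/11110)

Answer: 4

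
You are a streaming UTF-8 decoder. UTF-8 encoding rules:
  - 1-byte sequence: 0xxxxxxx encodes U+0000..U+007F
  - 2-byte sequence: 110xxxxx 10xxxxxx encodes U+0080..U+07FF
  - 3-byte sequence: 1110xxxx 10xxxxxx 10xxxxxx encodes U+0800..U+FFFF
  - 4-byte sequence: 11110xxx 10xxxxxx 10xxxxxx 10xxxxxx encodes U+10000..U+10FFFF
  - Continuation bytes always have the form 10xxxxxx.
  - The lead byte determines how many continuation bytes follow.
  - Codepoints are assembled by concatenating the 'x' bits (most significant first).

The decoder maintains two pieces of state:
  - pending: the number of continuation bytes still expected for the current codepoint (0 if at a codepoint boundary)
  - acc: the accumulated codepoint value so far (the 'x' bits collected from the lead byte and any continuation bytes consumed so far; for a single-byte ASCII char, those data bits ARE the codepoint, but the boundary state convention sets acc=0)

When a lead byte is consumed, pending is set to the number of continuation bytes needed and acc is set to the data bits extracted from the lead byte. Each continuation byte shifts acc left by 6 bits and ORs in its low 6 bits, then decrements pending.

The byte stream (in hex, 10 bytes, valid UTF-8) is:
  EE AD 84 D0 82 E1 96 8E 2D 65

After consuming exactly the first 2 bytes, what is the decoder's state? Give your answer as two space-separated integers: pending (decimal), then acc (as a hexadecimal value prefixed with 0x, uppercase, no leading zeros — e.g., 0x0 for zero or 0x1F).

Answer: 1 0x3AD

Derivation:
Byte[0]=EE: 3-byte lead. pending=2, acc=0xE
Byte[1]=AD: continuation. acc=(acc<<6)|0x2D=0x3AD, pending=1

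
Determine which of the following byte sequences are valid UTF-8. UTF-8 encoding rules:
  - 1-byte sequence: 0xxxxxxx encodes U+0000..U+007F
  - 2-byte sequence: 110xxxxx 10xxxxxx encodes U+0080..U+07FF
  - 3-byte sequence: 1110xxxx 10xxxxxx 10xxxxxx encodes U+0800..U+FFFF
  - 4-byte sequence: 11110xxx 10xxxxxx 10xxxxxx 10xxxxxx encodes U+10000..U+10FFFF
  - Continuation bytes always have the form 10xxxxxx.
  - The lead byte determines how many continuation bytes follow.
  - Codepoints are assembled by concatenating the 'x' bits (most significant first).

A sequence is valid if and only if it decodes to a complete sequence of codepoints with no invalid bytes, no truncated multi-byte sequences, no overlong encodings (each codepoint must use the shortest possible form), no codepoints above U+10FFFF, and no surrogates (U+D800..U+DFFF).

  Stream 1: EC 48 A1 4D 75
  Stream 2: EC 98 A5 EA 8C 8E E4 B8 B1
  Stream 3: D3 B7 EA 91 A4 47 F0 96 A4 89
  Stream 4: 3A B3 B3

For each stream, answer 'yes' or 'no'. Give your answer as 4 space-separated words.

Stream 1: error at byte offset 1. INVALID
Stream 2: decodes cleanly. VALID
Stream 3: decodes cleanly. VALID
Stream 4: error at byte offset 1. INVALID

Answer: no yes yes no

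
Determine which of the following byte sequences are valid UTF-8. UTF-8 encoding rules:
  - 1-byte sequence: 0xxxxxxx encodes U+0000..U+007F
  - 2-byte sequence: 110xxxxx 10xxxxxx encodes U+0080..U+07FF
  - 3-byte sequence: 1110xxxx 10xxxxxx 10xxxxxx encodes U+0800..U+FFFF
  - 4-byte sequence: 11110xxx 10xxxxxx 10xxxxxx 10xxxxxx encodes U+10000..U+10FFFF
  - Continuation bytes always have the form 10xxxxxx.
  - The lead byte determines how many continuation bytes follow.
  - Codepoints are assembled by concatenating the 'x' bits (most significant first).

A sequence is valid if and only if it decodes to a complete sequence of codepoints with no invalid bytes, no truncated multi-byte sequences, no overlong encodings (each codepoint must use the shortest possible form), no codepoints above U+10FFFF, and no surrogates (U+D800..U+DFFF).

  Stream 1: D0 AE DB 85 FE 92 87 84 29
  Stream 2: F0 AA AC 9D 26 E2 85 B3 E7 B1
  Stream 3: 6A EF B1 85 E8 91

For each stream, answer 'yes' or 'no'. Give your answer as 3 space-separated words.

Answer: no no no

Derivation:
Stream 1: error at byte offset 4. INVALID
Stream 2: error at byte offset 10. INVALID
Stream 3: error at byte offset 6. INVALID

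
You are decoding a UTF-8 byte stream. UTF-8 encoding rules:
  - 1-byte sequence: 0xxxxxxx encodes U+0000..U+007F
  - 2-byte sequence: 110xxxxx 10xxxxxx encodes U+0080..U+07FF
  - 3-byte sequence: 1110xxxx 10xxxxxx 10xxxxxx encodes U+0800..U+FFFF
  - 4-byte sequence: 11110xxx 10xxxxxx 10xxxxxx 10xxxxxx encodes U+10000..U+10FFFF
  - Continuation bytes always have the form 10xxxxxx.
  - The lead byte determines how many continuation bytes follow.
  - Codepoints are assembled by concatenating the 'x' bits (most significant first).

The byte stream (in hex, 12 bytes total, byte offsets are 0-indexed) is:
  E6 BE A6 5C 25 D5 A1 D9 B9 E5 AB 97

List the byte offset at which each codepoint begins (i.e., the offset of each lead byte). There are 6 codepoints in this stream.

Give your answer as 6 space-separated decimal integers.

Byte[0]=E6: 3-byte lead, need 2 cont bytes. acc=0x6
Byte[1]=BE: continuation. acc=(acc<<6)|0x3E=0x1BE
Byte[2]=A6: continuation. acc=(acc<<6)|0x26=0x6FA6
Completed: cp=U+6FA6 (starts at byte 0)
Byte[3]=5C: 1-byte ASCII. cp=U+005C
Byte[4]=25: 1-byte ASCII. cp=U+0025
Byte[5]=D5: 2-byte lead, need 1 cont bytes. acc=0x15
Byte[6]=A1: continuation. acc=(acc<<6)|0x21=0x561
Completed: cp=U+0561 (starts at byte 5)
Byte[7]=D9: 2-byte lead, need 1 cont bytes. acc=0x19
Byte[8]=B9: continuation. acc=(acc<<6)|0x39=0x679
Completed: cp=U+0679 (starts at byte 7)
Byte[9]=E5: 3-byte lead, need 2 cont bytes. acc=0x5
Byte[10]=AB: continuation. acc=(acc<<6)|0x2B=0x16B
Byte[11]=97: continuation. acc=(acc<<6)|0x17=0x5AD7
Completed: cp=U+5AD7 (starts at byte 9)

Answer: 0 3 4 5 7 9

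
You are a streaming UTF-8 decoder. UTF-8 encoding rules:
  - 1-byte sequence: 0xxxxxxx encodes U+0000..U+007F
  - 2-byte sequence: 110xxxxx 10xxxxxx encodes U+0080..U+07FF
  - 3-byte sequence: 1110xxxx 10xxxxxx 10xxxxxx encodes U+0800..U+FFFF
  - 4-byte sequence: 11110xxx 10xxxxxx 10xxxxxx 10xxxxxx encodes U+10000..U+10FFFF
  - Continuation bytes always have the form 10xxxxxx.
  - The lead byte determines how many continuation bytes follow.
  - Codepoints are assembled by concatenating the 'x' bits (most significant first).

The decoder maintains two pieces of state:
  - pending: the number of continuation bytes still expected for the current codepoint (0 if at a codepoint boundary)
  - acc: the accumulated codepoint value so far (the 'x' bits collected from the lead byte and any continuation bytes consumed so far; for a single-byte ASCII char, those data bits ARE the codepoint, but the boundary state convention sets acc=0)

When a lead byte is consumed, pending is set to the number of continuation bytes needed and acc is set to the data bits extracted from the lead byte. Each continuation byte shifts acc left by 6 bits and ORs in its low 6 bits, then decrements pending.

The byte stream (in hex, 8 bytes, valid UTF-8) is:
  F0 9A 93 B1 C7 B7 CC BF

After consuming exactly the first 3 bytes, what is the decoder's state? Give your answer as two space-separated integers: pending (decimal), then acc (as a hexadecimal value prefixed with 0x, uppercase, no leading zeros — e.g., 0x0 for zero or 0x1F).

Byte[0]=F0: 4-byte lead. pending=3, acc=0x0
Byte[1]=9A: continuation. acc=(acc<<6)|0x1A=0x1A, pending=2
Byte[2]=93: continuation. acc=(acc<<6)|0x13=0x693, pending=1

Answer: 1 0x693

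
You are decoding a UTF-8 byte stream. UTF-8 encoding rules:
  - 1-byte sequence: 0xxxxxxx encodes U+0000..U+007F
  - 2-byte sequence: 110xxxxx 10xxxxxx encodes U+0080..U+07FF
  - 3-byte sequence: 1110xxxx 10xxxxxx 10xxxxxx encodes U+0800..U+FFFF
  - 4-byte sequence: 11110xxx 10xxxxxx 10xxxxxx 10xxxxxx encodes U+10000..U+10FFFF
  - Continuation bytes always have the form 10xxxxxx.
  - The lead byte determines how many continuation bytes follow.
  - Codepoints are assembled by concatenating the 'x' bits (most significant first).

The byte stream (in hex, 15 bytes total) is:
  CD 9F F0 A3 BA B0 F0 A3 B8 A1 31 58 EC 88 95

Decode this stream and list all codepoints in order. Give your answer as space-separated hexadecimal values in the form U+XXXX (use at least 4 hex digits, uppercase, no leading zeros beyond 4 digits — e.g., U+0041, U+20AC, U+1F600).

Answer: U+035F U+23EB0 U+23E21 U+0031 U+0058 U+C215

Derivation:
Byte[0]=CD: 2-byte lead, need 1 cont bytes. acc=0xD
Byte[1]=9F: continuation. acc=(acc<<6)|0x1F=0x35F
Completed: cp=U+035F (starts at byte 0)
Byte[2]=F0: 4-byte lead, need 3 cont bytes. acc=0x0
Byte[3]=A3: continuation. acc=(acc<<6)|0x23=0x23
Byte[4]=BA: continuation. acc=(acc<<6)|0x3A=0x8FA
Byte[5]=B0: continuation. acc=(acc<<6)|0x30=0x23EB0
Completed: cp=U+23EB0 (starts at byte 2)
Byte[6]=F0: 4-byte lead, need 3 cont bytes. acc=0x0
Byte[7]=A3: continuation. acc=(acc<<6)|0x23=0x23
Byte[8]=B8: continuation. acc=(acc<<6)|0x38=0x8F8
Byte[9]=A1: continuation. acc=(acc<<6)|0x21=0x23E21
Completed: cp=U+23E21 (starts at byte 6)
Byte[10]=31: 1-byte ASCII. cp=U+0031
Byte[11]=58: 1-byte ASCII. cp=U+0058
Byte[12]=EC: 3-byte lead, need 2 cont bytes. acc=0xC
Byte[13]=88: continuation. acc=(acc<<6)|0x08=0x308
Byte[14]=95: continuation. acc=(acc<<6)|0x15=0xC215
Completed: cp=U+C215 (starts at byte 12)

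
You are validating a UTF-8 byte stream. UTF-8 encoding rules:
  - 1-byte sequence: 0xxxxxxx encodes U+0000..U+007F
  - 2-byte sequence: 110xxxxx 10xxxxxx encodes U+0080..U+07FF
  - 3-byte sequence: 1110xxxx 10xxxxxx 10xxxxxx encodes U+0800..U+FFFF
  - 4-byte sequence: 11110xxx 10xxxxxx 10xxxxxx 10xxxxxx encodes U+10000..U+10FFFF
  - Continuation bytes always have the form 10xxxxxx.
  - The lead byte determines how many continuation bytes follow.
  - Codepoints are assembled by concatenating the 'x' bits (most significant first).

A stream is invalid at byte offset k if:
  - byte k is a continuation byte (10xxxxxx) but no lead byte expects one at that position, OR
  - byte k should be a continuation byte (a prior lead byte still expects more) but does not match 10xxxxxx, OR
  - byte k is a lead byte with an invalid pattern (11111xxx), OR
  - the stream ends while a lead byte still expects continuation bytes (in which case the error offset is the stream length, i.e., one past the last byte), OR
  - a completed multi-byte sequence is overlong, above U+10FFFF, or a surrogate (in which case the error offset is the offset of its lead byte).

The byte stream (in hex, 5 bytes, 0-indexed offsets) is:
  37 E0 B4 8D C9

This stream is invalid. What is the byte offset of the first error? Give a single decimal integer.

Byte[0]=37: 1-byte ASCII. cp=U+0037
Byte[1]=E0: 3-byte lead, need 2 cont bytes. acc=0x0
Byte[2]=B4: continuation. acc=(acc<<6)|0x34=0x34
Byte[3]=8D: continuation. acc=(acc<<6)|0x0D=0xD0D
Completed: cp=U+0D0D (starts at byte 1)
Byte[4]=C9: 2-byte lead, need 1 cont bytes. acc=0x9
Byte[5]: stream ended, expected continuation. INVALID

Answer: 5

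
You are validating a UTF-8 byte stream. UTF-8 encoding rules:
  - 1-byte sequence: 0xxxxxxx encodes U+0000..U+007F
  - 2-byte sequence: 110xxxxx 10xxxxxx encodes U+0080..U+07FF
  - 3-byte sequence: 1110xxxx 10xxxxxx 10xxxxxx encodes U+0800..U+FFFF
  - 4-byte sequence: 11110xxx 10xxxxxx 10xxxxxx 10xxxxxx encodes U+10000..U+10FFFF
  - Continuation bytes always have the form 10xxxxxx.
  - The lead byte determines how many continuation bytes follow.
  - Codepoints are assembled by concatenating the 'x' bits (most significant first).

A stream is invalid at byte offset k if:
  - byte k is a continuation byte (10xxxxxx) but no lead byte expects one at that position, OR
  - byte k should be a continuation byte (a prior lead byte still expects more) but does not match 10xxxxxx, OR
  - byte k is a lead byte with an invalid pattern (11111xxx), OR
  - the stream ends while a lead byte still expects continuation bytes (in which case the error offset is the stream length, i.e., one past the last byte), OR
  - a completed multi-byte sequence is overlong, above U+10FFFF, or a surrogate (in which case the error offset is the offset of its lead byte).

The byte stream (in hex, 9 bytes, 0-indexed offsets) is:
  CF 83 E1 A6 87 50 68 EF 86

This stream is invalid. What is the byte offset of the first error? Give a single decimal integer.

Byte[0]=CF: 2-byte lead, need 1 cont bytes. acc=0xF
Byte[1]=83: continuation. acc=(acc<<6)|0x03=0x3C3
Completed: cp=U+03C3 (starts at byte 0)
Byte[2]=E1: 3-byte lead, need 2 cont bytes. acc=0x1
Byte[3]=A6: continuation. acc=(acc<<6)|0x26=0x66
Byte[4]=87: continuation. acc=(acc<<6)|0x07=0x1987
Completed: cp=U+1987 (starts at byte 2)
Byte[5]=50: 1-byte ASCII. cp=U+0050
Byte[6]=68: 1-byte ASCII. cp=U+0068
Byte[7]=EF: 3-byte lead, need 2 cont bytes. acc=0xF
Byte[8]=86: continuation. acc=(acc<<6)|0x06=0x3C6
Byte[9]: stream ended, expected continuation. INVALID

Answer: 9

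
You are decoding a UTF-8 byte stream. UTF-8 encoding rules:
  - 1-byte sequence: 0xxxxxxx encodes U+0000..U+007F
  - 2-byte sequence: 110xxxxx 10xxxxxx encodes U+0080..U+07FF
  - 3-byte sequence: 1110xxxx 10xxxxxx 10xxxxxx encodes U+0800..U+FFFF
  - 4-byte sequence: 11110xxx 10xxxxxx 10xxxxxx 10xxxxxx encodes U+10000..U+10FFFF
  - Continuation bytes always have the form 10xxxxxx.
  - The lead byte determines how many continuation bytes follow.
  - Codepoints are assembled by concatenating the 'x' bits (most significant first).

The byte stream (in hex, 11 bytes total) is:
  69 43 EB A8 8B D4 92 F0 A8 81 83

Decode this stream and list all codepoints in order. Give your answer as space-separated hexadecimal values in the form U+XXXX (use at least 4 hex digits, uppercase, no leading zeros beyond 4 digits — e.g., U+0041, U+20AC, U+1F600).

Byte[0]=69: 1-byte ASCII. cp=U+0069
Byte[1]=43: 1-byte ASCII. cp=U+0043
Byte[2]=EB: 3-byte lead, need 2 cont bytes. acc=0xB
Byte[3]=A8: continuation. acc=(acc<<6)|0x28=0x2E8
Byte[4]=8B: continuation. acc=(acc<<6)|0x0B=0xBA0B
Completed: cp=U+BA0B (starts at byte 2)
Byte[5]=D4: 2-byte lead, need 1 cont bytes. acc=0x14
Byte[6]=92: continuation. acc=(acc<<6)|0x12=0x512
Completed: cp=U+0512 (starts at byte 5)
Byte[7]=F0: 4-byte lead, need 3 cont bytes. acc=0x0
Byte[8]=A8: continuation. acc=(acc<<6)|0x28=0x28
Byte[9]=81: continuation. acc=(acc<<6)|0x01=0xA01
Byte[10]=83: continuation. acc=(acc<<6)|0x03=0x28043
Completed: cp=U+28043 (starts at byte 7)

Answer: U+0069 U+0043 U+BA0B U+0512 U+28043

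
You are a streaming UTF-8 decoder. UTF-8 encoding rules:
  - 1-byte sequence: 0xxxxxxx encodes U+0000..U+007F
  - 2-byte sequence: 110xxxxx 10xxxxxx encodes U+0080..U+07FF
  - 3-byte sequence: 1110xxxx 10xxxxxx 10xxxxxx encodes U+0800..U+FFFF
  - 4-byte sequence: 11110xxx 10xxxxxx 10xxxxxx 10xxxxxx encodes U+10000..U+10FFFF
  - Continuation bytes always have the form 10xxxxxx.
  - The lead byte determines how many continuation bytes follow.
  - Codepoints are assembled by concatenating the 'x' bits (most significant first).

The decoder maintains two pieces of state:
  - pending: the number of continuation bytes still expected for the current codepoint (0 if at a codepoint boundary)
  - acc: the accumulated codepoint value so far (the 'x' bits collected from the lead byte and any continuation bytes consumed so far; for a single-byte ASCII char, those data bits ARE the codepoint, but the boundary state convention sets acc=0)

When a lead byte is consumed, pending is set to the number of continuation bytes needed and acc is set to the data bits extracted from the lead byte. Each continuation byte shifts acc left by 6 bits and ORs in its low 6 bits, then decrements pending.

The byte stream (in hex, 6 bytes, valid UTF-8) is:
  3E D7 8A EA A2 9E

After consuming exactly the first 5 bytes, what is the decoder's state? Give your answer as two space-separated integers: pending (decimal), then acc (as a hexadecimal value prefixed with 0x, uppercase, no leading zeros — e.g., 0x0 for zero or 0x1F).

Byte[0]=3E: 1-byte. pending=0, acc=0x0
Byte[1]=D7: 2-byte lead. pending=1, acc=0x17
Byte[2]=8A: continuation. acc=(acc<<6)|0x0A=0x5CA, pending=0
Byte[3]=EA: 3-byte lead. pending=2, acc=0xA
Byte[4]=A2: continuation. acc=(acc<<6)|0x22=0x2A2, pending=1

Answer: 1 0x2A2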